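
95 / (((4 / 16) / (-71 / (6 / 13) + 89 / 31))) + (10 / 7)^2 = -261406190 / 4557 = -57363.66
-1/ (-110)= 1/ 110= 0.01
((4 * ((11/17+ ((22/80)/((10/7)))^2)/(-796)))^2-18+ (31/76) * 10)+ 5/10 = -74710864003538811869/5566696729600000000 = -13.42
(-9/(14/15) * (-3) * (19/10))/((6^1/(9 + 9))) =4617/28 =164.89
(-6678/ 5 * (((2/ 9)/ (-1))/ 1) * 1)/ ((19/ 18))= 26712/ 95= 281.18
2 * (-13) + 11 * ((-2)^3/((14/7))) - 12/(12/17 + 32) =-9781/139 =-70.37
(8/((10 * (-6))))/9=-0.01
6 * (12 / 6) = 12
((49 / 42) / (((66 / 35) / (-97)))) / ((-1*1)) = 23765 / 396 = 60.01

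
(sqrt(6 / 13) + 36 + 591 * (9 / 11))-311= 209.22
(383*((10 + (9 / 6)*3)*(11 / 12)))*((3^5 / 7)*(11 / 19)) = 108859707 / 1064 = 102311.75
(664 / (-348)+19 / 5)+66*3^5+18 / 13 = 90713419 / 5655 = 16041.28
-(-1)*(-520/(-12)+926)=2908/3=969.33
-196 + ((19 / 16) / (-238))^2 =-2842168983 / 14500864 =-196.00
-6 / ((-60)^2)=-1 / 600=-0.00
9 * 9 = 81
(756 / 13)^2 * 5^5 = 1786050000 / 169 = 10568343.20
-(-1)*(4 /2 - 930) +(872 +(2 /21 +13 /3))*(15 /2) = 79033 /14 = 5645.21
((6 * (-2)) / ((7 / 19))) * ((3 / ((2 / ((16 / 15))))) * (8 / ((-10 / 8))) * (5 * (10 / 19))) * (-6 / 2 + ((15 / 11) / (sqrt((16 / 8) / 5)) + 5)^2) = 460800 * sqrt(10) / 77 + 19811328 / 847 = 42314.38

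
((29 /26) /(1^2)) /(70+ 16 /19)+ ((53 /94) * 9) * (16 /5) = 133674221 /8224060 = 16.25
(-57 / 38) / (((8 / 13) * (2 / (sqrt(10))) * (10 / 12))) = -117 * sqrt(10) / 80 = -4.62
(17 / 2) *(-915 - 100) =-17255 / 2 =-8627.50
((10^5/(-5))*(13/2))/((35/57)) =-1482000/7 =-211714.29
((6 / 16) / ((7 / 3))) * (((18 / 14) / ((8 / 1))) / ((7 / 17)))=1377 / 21952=0.06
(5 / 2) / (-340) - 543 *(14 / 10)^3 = -25329989 / 17000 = -1490.00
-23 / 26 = -0.88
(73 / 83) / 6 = 73 / 498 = 0.15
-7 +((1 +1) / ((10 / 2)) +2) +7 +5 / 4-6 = -47 / 20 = -2.35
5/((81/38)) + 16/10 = 1598/405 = 3.95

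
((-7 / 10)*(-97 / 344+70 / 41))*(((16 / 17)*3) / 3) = -140721 / 149855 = -0.94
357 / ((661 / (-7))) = -2499 / 661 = -3.78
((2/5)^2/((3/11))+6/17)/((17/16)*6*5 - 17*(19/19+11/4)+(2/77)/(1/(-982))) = -737968/45067425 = -0.02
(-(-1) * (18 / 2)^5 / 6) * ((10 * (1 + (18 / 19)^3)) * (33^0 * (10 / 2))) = 6244923825 / 6859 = 910471.47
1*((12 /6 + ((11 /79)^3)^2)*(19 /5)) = 9237356969457 /1215437277605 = 7.60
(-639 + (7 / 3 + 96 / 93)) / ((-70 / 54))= 532026 / 1085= 490.35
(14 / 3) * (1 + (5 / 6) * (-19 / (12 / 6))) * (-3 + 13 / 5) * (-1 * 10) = -1162 / 9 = -129.11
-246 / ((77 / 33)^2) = -2214 / 49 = -45.18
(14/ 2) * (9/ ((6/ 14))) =147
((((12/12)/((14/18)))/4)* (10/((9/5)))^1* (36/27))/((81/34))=1700/1701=1.00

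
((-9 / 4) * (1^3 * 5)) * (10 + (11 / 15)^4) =-520891 / 4500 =-115.75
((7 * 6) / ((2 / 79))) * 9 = 14931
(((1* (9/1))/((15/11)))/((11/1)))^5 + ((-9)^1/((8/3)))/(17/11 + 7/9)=-1581201/1150000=-1.37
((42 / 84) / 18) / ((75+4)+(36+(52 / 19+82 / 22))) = 209 / 913896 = 0.00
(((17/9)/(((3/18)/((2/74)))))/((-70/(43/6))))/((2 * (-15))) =731/699300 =0.00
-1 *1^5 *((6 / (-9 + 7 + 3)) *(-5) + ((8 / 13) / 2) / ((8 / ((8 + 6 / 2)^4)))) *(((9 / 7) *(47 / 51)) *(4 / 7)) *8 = -31270416 / 10829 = -2887.66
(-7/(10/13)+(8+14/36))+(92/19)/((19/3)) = 868/16245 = 0.05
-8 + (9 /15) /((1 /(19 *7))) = 359 /5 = 71.80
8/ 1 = 8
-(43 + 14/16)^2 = -123201/64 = -1925.02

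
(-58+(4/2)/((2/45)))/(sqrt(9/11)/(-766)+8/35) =-23493710240/413065199 - 36595650 * sqrt(11)/413065199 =-57.17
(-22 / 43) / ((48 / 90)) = -165 / 172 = -0.96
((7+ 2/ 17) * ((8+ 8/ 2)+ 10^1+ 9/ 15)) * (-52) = -710996/ 85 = -8364.66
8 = 8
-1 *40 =-40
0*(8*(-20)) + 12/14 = 0.86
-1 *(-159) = 159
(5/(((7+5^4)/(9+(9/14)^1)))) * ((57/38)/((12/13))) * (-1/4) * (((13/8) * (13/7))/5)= -296595/15855616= -0.02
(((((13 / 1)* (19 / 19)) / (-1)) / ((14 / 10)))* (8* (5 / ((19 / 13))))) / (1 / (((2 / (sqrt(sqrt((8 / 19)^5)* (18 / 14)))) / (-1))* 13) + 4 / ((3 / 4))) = -5283890435787600 / 110888746022591-361899287100* 38^(3 / 4)* sqrt(7) / 110888746022591-6593306850* sqrt(38) / 110888746022591-120120975* 38^(1 / 4)* sqrt(7) / 776221222158137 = -47.78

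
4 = 4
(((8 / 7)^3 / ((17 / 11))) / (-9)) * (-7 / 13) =5632 / 97461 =0.06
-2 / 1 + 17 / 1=15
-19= -19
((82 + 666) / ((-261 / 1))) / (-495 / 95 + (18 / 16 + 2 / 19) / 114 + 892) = -4320448 / 1336883325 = -0.00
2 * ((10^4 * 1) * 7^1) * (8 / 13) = 1120000 / 13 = 86153.85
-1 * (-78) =78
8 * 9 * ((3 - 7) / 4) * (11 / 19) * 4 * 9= -28512 / 19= -1500.63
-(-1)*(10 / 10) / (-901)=-1 / 901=-0.00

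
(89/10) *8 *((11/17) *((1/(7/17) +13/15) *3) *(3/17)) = 4064808/50575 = 80.37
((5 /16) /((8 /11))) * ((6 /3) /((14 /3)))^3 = 1485 /43904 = 0.03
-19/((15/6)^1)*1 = -38/5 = -7.60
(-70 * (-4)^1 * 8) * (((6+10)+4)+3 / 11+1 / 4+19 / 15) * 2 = 97616.48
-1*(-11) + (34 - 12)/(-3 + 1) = 0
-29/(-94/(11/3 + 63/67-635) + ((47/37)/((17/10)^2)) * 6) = -39292080773/3775227342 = -10.41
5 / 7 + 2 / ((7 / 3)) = 11 / 7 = 1.57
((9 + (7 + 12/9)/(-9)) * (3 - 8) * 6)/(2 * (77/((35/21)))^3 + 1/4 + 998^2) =-1090000/5369519277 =-0.00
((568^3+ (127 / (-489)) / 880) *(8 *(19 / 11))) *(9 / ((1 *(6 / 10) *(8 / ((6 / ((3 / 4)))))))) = 1498270192064147 / 39446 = 37982816814.48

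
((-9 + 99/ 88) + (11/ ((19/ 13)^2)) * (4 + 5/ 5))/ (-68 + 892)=51617/ 2379712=0.02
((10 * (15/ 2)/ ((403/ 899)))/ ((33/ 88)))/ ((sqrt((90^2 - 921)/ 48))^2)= 92800/ 31109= 2.98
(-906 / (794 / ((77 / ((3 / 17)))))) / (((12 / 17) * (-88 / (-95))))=-29019935 / 38112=-761.44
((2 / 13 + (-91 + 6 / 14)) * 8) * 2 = -131648 / 91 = -1446.68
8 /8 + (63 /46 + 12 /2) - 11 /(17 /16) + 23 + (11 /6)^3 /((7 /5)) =15026965 /591192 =25.42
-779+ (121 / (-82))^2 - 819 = -10730311 / 6724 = -1595.82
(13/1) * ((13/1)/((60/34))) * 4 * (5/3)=5746/9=638.44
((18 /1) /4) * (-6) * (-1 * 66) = 1782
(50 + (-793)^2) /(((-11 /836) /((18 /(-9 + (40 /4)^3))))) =-860333832 /991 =-868147.16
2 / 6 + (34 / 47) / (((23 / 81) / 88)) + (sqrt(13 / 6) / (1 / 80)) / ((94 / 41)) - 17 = 820 * sqrt(78) / 141 + 673006 / 3243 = 258.89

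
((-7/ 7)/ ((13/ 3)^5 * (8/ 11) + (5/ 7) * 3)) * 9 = -168399/ 20832503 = -0.01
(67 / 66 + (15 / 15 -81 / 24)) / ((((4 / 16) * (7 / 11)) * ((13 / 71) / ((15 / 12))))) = -127445 / 2184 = -58.35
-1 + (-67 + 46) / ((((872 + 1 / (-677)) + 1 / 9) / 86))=-8158861 / 2656882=-3.07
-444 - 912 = -1356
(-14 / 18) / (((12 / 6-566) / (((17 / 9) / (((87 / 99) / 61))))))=79849 / 441612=0.18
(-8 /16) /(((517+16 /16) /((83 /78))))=-83 /80808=-0.00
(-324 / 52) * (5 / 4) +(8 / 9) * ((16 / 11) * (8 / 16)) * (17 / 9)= -304279 / 46332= -6.57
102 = 102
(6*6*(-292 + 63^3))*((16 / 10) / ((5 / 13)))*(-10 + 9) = -187016544 / 5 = -37403308.80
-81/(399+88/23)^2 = -42849/85840225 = -0.00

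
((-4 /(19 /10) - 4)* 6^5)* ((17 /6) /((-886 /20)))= 3036.37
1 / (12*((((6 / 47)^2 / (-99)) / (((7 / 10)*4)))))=-170093 / 120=-1417.44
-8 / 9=-0.89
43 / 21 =2.05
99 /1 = 99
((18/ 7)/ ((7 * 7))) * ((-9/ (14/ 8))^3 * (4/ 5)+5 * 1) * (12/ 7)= -38458584/ 4117715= -9.34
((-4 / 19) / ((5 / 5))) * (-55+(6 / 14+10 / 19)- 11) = 34604 / 2527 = 13.69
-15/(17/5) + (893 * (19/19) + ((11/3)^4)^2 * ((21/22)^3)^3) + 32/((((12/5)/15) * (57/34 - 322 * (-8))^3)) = 1442668761407517566364429/64451575853588391424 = 22383.76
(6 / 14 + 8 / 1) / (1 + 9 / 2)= 118 / 77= 1.53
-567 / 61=-9.30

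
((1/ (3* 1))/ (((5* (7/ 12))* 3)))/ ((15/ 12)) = 0.03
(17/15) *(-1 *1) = -17/15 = -1.13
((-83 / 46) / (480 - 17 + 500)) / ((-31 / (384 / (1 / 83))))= 440896 / 228873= 1.93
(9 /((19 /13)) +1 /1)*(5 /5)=136 /19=7.16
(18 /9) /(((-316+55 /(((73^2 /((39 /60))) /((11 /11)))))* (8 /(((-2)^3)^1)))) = 42632 /6735713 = 0.01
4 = 4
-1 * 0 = 0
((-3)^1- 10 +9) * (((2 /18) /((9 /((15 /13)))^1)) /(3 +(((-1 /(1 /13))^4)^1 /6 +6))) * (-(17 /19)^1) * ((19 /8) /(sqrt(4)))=17 /1339182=0.00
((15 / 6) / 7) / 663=5 / 9282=0.00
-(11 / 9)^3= -1331 / 729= -1.83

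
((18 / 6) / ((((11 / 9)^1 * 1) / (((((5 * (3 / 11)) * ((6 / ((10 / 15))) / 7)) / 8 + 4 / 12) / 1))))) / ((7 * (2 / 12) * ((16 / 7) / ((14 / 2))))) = 27567 / 7744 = 3.56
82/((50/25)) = 41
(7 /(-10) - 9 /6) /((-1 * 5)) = 11 /25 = 0.44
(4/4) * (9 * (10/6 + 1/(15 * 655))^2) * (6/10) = 804520128/53628125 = 15.00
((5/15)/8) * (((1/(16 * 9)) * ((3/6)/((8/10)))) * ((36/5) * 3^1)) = 1/256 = 0.00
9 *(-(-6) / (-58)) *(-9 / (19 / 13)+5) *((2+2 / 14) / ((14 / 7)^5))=4455 / 61712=0.07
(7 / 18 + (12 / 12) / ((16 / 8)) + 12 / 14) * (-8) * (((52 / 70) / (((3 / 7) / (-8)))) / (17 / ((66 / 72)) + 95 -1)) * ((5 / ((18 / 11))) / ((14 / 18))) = 5536960 / 818937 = 6.76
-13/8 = -1.62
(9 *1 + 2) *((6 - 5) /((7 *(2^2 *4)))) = 11 /112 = 0.10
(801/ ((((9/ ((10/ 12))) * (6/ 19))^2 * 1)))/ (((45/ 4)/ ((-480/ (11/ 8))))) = -51406400/ 24057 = -2136.86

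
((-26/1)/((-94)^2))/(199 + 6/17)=-221/14972602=-0.00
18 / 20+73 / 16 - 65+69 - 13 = -283 / 80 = -3.54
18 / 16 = 1.12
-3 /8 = -0.38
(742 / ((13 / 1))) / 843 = 742 / 10959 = 0.07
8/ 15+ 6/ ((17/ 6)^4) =784808/ 1252815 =0.63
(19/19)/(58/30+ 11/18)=90/229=0.39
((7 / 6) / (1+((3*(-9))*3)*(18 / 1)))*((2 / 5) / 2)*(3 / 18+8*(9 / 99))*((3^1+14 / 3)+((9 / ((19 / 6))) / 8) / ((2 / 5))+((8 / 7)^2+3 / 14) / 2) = -0.00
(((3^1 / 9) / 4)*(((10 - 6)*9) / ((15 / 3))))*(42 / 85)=126 / 425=0.30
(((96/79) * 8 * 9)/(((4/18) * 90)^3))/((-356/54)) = -1458/878875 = -0.00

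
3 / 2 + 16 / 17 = 2.44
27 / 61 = 0.44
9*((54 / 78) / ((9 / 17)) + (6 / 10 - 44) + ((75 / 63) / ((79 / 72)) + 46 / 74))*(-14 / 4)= 483404049 / 379990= 1272.15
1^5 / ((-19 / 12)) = -12 / 19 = -0.63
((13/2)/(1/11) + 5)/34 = 9/4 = 2.25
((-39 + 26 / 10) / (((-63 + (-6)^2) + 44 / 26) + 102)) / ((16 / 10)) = -1183 / 3988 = -0.30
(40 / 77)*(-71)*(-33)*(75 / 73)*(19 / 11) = 12141000 / 5621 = 2159.94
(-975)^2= 950625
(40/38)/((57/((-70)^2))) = 90.49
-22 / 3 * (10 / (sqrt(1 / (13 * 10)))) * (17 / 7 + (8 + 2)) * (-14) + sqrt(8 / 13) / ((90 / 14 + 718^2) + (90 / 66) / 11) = 145486.38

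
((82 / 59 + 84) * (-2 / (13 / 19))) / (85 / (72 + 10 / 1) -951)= 15698408 / 59746999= 0.26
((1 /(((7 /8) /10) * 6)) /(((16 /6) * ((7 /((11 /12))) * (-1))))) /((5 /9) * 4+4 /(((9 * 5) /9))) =-825 /26656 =-0.03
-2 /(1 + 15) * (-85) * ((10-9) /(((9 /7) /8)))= 66.11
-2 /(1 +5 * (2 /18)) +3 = 12 /7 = 1.71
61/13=4.69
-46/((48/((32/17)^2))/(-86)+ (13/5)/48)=165120/371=445.07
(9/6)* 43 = 129/2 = 64.50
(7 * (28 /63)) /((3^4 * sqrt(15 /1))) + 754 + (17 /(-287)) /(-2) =28 * sqrt(15) /10935 + 432813 /574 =754.04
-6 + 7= 1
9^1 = 9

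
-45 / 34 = -1.32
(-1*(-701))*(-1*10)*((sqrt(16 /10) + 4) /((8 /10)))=-35050- 3505*sqrt(10)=-46133.78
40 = 40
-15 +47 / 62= -883 / 62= -14.24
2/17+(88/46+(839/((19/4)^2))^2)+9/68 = 16604681271/11989532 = 1384.93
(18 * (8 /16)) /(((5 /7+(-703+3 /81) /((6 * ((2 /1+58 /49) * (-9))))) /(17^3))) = 1353836106 /147065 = 9205.70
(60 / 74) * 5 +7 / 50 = 7759 / 1850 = 4.19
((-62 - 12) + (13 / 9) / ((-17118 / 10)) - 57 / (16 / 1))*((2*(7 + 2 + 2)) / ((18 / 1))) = -94.80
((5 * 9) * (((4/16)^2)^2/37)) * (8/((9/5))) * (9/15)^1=15/1184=0.01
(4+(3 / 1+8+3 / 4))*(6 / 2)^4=5103 / 4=1275.75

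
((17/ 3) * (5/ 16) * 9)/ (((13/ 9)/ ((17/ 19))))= 39015/ 3952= 9.87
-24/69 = -0.35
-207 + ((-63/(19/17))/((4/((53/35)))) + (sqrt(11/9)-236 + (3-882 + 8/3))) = -1528367/1140 + sqrt(11)/3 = -1339.57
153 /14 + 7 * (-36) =-3375 /14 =-241.07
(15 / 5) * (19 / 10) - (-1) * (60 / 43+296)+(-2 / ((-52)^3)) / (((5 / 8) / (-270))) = 143165701 / 472355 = 303.09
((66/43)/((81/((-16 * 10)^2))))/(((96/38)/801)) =59523200/387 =153806.72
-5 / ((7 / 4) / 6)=-120 / 7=-17.14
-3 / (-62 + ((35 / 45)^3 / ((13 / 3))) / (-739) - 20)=7003503 / 191429425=0.04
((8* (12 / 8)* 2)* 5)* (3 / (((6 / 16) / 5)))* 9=43200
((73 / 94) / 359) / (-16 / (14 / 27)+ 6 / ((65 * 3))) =-33215 / 473321396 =-0.00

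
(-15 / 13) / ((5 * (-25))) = 3 / 325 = 0.01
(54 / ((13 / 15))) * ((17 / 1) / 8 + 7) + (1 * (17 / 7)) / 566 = 58568707 / 103012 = 568.56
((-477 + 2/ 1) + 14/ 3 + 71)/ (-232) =599/ 348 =1.72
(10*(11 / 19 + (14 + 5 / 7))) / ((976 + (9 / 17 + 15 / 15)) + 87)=345780 / 2406901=0.14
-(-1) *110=110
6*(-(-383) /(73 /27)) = 62046 /73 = 849.95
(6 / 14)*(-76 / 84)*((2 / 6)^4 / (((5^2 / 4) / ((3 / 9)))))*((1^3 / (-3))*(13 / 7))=988 / 6251175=0.00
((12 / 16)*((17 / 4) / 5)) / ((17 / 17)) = 0.64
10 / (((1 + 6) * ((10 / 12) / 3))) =36 / 7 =5.14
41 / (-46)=-41 / 46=-0.89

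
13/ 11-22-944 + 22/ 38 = -201526/ 209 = -964.24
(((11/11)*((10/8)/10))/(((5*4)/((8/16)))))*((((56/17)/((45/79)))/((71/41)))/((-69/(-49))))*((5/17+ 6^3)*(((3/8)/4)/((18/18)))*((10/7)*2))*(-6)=-583580347/226529760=-2.58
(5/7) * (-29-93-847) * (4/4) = -4845/7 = -692.14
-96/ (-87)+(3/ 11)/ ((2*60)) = 14109/ 12760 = 1.11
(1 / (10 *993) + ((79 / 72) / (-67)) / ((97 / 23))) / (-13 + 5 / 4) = 2929147 / 9099444870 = 0.00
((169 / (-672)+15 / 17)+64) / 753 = 738343 / 8602272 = 0.09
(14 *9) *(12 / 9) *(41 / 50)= 3444 / 25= 137.76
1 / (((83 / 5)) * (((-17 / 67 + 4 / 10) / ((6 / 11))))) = 10050 / 44737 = 0.22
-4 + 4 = 0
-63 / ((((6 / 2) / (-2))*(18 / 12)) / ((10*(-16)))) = -4480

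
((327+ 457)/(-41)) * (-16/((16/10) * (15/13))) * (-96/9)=-652288/369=-1767.72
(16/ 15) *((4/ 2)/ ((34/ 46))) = 736/ 255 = 2.89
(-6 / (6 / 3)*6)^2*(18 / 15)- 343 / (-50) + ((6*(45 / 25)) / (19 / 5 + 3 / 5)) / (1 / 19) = 243263 / 550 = 442.30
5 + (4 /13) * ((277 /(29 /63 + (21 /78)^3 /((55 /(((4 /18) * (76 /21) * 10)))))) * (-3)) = -1157312909 /2115563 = -547.05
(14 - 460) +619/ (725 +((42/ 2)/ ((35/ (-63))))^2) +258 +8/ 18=-90752773/ 484614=-187.27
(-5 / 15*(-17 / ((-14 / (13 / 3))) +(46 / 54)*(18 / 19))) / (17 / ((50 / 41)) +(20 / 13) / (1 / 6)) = -1573975 / 18028017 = -0.09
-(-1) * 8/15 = 8/15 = 0.53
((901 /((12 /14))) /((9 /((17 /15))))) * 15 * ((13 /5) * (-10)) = -1393847 /27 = -51623.96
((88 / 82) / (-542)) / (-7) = 22 / 77777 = 0.00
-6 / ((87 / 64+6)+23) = -384 / 1943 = -0.20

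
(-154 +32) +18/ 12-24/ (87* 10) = -34953/ 290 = -120.53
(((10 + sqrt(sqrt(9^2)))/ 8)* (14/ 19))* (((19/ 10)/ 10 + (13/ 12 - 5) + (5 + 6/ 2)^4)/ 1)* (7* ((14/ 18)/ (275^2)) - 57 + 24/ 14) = -525481644364339/ 1939781250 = -270897.37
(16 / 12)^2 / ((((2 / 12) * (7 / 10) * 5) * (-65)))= -64 / 1365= -0.05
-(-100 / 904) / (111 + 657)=0.00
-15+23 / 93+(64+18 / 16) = 37477 / 744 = 50.37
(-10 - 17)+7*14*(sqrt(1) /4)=-5 /2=-2.50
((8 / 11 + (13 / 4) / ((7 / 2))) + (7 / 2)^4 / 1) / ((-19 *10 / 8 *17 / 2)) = -186917 / 248710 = -0.75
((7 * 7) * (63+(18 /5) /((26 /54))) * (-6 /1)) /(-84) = 246.67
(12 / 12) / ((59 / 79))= 79 / 59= 1.34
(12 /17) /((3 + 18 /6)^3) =1 /306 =0.00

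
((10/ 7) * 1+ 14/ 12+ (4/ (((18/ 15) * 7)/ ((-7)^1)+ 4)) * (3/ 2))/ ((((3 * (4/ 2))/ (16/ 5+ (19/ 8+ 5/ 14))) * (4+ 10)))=330539/ 987840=0.33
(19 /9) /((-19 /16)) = -16 /9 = -1.78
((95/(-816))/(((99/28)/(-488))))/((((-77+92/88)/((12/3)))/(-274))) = 177836960/766989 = 231.86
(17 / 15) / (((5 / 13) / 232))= 51272 / 75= 683.63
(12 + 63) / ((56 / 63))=675 / 8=84.38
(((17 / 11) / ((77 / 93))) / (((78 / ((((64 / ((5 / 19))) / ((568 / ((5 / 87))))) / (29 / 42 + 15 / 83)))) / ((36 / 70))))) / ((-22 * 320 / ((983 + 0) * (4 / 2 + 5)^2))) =-0.00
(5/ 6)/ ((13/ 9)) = 15/ 26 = 0.58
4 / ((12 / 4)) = 4 / 3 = 1.33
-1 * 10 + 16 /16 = -9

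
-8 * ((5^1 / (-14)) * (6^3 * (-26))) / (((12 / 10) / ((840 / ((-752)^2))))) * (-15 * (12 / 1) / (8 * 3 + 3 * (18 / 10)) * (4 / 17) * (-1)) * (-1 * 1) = 52650000 / 1840097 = 28.61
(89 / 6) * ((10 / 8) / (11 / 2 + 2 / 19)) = 3.31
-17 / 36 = -0.47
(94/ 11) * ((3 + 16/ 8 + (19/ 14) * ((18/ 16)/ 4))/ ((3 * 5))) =3.07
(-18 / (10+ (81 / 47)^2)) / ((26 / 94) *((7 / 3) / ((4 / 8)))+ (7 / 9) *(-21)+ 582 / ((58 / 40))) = -0.00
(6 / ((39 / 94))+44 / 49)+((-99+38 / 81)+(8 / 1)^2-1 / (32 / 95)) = -36555635 / 1651104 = -22.14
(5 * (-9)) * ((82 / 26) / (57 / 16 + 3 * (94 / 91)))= -68880 / 3233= -21.31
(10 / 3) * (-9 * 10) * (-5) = 1500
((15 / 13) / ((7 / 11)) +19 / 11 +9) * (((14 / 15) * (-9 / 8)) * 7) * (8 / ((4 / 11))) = -263613 / 130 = -2027.79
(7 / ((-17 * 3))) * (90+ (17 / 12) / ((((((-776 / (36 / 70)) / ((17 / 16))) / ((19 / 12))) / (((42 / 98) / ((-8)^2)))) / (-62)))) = -23362115821 / 1891205120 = -12.35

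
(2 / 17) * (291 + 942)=2466 / 17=145.06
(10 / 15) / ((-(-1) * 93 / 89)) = 178 / 279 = 0.64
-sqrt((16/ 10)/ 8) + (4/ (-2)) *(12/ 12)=-2- sqrt(5)/ 5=-2.45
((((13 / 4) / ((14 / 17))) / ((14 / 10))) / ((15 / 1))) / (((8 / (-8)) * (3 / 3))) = -221 / 1176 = -0.19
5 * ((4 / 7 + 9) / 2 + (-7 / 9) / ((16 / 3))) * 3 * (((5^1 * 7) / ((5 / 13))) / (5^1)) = 20267 / 16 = 1266.69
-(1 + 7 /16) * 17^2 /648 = -6647 /10368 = -0.64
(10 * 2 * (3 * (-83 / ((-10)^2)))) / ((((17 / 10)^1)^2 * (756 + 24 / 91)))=-0.02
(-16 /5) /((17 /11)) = -176 /85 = -2.07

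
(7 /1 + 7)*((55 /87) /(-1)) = -770 /87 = -8.85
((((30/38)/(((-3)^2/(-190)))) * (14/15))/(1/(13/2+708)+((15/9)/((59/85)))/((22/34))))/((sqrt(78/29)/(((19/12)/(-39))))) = 32459735 * sqrt(2262)/14882708178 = 0.10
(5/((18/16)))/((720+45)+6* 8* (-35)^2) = 8/107217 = 0.00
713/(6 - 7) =-713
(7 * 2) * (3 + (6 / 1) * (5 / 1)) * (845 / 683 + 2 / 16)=1719333 / 2732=629.33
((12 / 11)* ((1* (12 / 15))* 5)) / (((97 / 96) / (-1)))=-4608 / 1067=-4.32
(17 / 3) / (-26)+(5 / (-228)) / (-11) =-2347 / 10868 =-0.22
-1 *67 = -67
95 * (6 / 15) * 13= 494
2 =2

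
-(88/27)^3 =-681472/19683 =-34.62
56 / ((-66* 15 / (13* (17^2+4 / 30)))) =-1578668 / 7425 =-212.62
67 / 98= 0.68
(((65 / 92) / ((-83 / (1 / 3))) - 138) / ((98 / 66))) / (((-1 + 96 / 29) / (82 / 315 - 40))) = 6312055734149 / 3948365610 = 1598.65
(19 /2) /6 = 19 /12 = 1.58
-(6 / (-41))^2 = -36 / 1681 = -0.02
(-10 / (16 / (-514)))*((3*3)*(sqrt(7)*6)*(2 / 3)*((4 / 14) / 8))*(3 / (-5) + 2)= 2313*sqrt(7) / 4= 1529.91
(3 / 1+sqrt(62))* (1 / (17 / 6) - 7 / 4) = -95* sqrt(62) / 68 - 285 / 68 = -15.19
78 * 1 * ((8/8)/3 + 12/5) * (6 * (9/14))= 28782/35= 822.34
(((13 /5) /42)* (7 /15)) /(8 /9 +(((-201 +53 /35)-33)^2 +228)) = 637 /1196840842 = 0.00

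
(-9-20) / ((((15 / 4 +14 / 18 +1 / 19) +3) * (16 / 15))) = -14877 / 4148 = -3.59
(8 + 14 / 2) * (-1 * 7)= -105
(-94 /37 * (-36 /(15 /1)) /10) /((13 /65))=564 /185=3.05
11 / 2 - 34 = -57 / 2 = -28.50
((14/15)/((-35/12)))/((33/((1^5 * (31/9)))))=-0.03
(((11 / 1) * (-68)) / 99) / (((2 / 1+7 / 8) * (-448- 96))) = 0.00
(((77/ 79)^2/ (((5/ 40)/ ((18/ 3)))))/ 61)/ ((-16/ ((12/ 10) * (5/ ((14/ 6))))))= -45738/ 380701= -0.12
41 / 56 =0.73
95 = 95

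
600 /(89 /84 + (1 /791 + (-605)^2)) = 5695200 /3474319369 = 0.00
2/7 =0.29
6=6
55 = 55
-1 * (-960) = 960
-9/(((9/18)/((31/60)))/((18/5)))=-837/25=-33.48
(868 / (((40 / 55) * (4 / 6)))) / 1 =7161 / 4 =1790.25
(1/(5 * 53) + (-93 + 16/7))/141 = -168268/261555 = -0.64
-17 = -17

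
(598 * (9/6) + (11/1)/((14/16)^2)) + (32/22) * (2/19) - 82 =8495119/10241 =829.52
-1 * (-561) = 561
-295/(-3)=295/3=98.33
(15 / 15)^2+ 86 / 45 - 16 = -589 / 45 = -13.09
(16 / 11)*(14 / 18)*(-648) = -8064 / 11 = -733.09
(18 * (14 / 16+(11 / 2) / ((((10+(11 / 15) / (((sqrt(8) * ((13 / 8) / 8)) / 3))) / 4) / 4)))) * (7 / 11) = 508218417 / 3966028-2882880 * sqrt(2) / 90137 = 82.91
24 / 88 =3 / 11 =0.27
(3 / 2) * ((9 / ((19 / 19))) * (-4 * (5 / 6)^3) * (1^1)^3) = -31.25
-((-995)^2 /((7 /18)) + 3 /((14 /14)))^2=-317569186661841 /49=-6481003809425.33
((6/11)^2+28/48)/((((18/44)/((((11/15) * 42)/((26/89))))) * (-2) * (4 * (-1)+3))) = 796817/7020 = 113.51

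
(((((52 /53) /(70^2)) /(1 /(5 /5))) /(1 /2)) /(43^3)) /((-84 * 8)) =-13 /1734429303600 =-0.00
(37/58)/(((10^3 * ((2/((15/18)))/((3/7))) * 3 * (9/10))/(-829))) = -30673/876960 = -0.03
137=137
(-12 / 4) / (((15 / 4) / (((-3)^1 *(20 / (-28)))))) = -1.71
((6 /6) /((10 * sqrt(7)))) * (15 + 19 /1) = 17 * sqrt(7) /35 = 1.29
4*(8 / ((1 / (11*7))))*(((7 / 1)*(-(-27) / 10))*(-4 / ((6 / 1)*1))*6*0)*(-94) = 0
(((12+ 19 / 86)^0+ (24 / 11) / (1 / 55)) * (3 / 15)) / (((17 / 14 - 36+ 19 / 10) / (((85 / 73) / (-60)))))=0.01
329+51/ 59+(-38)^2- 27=103065/ 59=1746.86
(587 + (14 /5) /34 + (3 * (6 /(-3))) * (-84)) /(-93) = -11.73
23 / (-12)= -23 / 12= -1.92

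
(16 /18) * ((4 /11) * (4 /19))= 128 /1881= 0.07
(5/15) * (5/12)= 5/36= 0.14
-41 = -41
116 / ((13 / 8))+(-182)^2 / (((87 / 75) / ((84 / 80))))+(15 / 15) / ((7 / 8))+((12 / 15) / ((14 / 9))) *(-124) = 395740311 / 13195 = 29991.69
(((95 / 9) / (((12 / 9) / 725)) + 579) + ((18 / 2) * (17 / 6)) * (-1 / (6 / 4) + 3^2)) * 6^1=78373 / 2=39186.50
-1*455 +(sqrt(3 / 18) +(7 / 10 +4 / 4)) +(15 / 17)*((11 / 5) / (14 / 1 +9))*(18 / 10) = -1771809 / 3910 +sqrt(6) / 6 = -452.74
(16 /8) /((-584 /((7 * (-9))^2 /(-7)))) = 567 /292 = 1.94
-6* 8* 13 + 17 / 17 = -623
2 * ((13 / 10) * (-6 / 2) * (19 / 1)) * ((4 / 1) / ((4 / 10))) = -1482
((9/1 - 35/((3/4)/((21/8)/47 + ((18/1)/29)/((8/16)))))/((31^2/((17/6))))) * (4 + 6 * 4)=-16718429/3929529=-4.25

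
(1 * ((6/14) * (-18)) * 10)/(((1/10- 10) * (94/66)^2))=59400/15463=3.84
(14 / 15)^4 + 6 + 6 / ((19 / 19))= 645916 / 50625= 12.76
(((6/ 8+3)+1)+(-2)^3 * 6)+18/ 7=-1139/ 28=-40.68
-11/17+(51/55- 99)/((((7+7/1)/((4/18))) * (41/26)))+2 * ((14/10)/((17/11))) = 142913/805035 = 0.18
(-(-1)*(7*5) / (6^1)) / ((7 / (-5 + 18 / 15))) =-19 / 6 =-3.17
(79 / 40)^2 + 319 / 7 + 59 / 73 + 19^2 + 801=991160351 / 817600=1212.28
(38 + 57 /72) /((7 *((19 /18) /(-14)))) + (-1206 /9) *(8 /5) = -2879 /10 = -287.90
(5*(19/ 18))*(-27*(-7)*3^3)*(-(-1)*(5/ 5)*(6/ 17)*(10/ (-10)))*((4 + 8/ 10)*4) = -3102624/ 17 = -182507.29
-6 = -6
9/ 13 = 0.69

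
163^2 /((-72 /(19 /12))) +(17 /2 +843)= 230885 /864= 267.23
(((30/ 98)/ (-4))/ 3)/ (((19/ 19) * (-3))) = 0.01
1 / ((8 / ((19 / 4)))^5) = 2476099 / 33554432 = 0.07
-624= -624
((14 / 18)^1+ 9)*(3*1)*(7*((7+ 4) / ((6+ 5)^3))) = 1.70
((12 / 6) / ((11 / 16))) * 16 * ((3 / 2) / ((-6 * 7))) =-128 / 77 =-1.66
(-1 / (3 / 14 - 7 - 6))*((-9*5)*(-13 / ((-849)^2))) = 910 / 14335931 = 0.00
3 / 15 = 1 / 5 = 0.20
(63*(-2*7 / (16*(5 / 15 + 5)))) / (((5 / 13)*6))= -5733 / 1280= -4.48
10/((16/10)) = 25/4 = 6.25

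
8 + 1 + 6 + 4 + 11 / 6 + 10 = 185 / 6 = 30.83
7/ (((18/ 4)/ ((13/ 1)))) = 182/ 9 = 20.22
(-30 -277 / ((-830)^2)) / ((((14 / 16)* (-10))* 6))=20667277 / 36167250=0.57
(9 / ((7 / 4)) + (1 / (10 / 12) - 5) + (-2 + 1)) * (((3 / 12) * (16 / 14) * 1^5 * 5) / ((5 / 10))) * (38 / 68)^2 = 4332 / 14161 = 0.31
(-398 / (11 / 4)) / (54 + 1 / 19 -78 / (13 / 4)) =-30248 / 6281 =-4.82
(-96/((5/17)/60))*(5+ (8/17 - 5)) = -9216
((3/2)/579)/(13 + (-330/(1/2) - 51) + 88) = -1/235460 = -0.00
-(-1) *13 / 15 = 13 / 15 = 0.87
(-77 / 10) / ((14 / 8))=-4.40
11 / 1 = 11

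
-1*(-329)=329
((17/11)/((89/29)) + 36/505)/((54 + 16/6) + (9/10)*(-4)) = 852627/78707684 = 0.01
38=38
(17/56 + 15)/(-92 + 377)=857/15960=0.05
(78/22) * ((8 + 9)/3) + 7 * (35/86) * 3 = 27091/946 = 28.64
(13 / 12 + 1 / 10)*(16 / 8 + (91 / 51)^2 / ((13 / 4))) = 55025 / 15606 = 3.53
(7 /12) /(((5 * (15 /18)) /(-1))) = -7 /50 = -0.14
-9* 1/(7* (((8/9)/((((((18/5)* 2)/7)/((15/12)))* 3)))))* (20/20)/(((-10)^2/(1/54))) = -81/122500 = -0.00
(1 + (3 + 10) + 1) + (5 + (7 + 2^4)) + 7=50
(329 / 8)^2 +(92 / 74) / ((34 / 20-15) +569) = 22255353209 / 13158976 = 1691.27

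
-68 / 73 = -0.93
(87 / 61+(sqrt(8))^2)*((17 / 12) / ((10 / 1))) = 1955 / 1464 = 1.34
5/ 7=0.71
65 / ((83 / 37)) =2405 / 83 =28.98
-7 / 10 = -0.70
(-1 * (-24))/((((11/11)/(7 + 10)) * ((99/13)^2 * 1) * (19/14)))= 321776/62073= 5.18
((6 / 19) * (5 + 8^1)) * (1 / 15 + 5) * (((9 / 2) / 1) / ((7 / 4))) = 1872 / 35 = 53.49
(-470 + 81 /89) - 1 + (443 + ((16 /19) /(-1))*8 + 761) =1229650 /1691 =727.17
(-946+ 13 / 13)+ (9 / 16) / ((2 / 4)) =-7551 / 8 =-943.88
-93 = -93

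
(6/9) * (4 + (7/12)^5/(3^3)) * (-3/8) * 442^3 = -86404892.14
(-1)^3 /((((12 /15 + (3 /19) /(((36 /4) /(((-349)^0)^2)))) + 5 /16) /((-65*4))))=1185600 /5153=230.08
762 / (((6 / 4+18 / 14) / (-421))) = -1497076 / 13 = -115159.69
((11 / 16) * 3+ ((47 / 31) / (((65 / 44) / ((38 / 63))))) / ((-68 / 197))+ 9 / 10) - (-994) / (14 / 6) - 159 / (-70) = 2118309911 / 4932720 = 429.44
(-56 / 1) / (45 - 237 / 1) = 7 / 24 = 0.29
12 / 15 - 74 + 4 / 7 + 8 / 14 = -2522 / 35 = -72.06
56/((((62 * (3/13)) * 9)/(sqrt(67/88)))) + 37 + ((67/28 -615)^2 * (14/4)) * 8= 91 * sqrt(1474)/9207 + 294226445/28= 10508087.70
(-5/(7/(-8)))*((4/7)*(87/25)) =2784/245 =11.36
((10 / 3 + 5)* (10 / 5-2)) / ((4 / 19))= 0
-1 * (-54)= 54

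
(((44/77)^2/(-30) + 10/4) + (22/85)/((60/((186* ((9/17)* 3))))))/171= 7994113/363229650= 0.02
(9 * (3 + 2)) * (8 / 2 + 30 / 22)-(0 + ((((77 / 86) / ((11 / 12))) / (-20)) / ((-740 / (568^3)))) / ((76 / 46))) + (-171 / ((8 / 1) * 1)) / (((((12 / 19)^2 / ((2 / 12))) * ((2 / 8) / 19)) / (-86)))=40935236160629 / 798045600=51294.36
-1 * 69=-69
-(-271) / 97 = 271 / 97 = 2.79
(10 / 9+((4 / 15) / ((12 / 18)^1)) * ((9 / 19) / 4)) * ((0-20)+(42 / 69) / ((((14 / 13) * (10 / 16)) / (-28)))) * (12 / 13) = -20649944 / 426075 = -48.47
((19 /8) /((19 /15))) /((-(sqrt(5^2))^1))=-3 /8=-0.38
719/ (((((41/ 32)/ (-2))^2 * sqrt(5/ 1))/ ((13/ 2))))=19142656 * sqrt(5)/ 8405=5092.72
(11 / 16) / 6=11 / 96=0.11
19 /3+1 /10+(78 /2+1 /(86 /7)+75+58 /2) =96437 /645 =149.51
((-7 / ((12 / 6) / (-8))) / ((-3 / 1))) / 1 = -28 / 3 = -9.33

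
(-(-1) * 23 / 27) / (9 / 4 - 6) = -92 / 405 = -0.23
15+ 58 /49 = 793 /49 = 16.18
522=522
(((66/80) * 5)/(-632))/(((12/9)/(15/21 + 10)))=-7425/141568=-0.05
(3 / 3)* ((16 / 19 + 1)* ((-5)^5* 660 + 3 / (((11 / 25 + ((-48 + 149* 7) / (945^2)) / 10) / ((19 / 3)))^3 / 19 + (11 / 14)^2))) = -1225558876179181223893729687500 / 322572100567976659335889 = -3799333.15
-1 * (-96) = 96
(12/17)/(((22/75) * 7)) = 450/1309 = 0.34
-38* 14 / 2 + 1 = -265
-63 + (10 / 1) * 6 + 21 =18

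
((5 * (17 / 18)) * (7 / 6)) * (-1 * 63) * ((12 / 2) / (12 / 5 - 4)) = 20825 / 16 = 1301.56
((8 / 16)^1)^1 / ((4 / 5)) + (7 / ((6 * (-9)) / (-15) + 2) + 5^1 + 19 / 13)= 867 / 104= 8.34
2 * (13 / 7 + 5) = 96 / 7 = 13.71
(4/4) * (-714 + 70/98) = -4993/7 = -713.29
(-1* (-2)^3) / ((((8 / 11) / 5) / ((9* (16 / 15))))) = 528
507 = 507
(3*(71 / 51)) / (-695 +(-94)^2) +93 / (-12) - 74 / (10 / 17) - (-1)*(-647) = -2160514147 / 2767940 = -780.55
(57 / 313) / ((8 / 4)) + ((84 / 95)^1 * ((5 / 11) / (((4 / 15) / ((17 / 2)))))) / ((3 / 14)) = 7833783 / 130834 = 59.88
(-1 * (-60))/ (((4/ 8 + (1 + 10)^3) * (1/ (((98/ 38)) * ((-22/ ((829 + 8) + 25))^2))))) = 711480/ 9398949317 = 0.00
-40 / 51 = -0.78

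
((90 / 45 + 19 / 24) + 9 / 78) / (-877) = -907 / 273624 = -0.00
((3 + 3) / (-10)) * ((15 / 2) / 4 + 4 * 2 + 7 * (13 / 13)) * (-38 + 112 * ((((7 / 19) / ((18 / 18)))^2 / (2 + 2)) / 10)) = 687528 / 1805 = 380.90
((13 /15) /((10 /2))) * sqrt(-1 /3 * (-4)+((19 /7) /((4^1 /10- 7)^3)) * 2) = 13 * sqrt(76382922) /571725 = 0.20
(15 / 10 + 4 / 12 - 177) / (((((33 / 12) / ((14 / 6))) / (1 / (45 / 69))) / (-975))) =21997430 / 99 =222196.26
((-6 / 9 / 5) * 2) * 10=-8 / 3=-2.67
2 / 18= 1 / 9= 0.11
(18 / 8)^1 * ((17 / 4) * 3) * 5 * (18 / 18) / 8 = 2295 / 128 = 17.93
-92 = -92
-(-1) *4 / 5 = 4 / 5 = 0.80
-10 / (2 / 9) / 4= -45 / 4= -11.25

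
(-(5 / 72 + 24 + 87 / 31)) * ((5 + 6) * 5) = -3299285 / 2232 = -1478.17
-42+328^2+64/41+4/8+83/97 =855412267/7954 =107544.92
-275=-275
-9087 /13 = -699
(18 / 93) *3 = 18 / 31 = 0.58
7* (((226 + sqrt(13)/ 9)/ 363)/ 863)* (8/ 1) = 56* sqrt(13)/ 2819421 + 12656/ 313269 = 0.04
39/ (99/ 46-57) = -598/ 841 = -0.71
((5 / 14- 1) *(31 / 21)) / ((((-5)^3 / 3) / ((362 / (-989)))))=-0.01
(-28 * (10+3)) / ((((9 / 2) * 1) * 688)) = -91 / 774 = -0.12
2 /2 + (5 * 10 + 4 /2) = 53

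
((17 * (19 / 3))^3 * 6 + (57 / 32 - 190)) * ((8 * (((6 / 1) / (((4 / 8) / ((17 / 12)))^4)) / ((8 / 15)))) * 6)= 900621509480005 / 3456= 260596501585.65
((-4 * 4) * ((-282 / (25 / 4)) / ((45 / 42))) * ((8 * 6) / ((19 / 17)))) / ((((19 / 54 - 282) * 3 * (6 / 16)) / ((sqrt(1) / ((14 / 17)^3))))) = -163.52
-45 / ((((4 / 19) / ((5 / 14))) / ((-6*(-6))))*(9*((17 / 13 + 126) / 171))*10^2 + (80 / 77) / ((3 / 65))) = -29270241 / 21778520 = -1.34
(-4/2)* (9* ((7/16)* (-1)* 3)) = 189/8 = 23.62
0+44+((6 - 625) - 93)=-668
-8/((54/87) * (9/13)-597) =3016/224907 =0.01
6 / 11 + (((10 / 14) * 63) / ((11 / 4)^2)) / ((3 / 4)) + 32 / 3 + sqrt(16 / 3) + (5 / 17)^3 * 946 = 4 * sqrt(3) / 3 + 77070100 / 1783419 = 45.52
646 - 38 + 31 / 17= 609.82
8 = 8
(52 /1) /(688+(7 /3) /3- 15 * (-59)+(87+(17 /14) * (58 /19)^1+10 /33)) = 342342 /10960129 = 0.03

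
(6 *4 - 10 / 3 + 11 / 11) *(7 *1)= 455 / 3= 151.67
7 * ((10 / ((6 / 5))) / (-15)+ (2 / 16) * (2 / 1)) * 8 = -154 / 9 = -17.11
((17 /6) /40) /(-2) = -17 /480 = -0.04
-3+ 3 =0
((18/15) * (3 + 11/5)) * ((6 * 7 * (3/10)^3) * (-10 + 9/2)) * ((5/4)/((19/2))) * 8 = -486486/11875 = -40.97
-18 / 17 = -1.06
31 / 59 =0.53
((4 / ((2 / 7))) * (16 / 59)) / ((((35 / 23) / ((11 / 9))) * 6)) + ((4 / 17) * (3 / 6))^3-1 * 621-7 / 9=-24311484436 / 39132045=-621.27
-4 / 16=-1 / 4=-0.25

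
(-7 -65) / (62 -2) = -6 / 5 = -1.20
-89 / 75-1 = -164 / 75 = -2.19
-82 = -82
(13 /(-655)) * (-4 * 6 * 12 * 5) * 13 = 48672 /131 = 371.54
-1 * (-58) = 58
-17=-17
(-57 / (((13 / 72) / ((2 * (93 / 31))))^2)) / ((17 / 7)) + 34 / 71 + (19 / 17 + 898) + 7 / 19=-96962581200 / 3875677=-25018.23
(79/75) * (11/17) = 869/1275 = 0.68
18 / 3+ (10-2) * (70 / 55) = 178 / 11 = 16.18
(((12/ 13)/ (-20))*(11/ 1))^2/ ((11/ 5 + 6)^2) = 1089/ 284089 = 0.00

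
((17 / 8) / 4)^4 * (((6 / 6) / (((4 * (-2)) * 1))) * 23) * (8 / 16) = -1920983 / 16777216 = -0.11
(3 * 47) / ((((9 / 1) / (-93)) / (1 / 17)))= -1457 / 17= -85.71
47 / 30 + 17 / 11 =1027 / 330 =3.11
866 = 866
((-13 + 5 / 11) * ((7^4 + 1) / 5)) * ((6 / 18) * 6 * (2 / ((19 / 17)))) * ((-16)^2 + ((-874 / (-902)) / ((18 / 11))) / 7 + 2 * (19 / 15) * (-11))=-22145419428632 / 4498725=-4922599.05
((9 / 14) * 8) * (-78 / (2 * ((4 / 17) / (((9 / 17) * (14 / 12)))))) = -1053 / 2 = -526.50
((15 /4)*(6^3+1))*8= 6510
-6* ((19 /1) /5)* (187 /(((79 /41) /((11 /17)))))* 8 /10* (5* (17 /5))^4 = -188942542536 /1975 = -95667110.14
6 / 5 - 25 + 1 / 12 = -1423 / 60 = -23.72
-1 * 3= -3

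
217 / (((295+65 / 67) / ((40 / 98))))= 4154 / 13881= 0.30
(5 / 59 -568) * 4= -134028 / 59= -2271.66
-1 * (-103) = 103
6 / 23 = 0.26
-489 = -489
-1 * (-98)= 98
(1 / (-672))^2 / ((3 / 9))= 1 / 150528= 0.00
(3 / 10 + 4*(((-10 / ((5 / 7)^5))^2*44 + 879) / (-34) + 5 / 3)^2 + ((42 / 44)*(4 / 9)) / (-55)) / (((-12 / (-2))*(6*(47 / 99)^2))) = 18868625576038797053477 / 2696533203125000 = 6997364.45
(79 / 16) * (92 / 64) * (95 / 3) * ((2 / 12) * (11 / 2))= 1898765 / 9216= 206.03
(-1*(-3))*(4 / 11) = 12 / 11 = 1.09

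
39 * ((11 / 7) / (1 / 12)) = 5148 / 7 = 735.43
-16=-16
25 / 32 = 0.78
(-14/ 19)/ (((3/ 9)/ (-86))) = 3612/ 19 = 190.11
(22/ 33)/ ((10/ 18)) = 6/ 5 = 1.20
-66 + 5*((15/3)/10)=-63.50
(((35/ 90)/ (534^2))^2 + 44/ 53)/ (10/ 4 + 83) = 1159211590456613/ 119385620957781216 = 0.01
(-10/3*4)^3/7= -64000/189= -338.62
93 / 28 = 3.32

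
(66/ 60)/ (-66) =-1/ 60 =-0.02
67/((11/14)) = 938/11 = 85.27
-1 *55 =-55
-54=-54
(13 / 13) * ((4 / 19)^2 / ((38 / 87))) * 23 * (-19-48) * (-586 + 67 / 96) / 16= 2511030221 / 438976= 5720.20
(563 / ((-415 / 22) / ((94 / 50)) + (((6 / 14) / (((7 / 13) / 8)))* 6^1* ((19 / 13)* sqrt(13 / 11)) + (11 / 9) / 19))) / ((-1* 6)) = -35752789397378592* sqrt(143) / 269116451397008927 - 70219369141403097 / 269116451397008927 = -1.85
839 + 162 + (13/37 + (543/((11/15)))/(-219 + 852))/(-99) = 8510194195/8501823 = 1000.98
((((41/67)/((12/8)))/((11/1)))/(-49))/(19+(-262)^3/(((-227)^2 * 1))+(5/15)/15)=31690335/13816904870384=0.00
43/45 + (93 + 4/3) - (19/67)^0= 4243/45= 94.29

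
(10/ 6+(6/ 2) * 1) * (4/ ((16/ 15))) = 17.50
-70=-70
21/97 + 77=7490/97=77.22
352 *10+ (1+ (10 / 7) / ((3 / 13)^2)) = 223513 / 63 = 3547.83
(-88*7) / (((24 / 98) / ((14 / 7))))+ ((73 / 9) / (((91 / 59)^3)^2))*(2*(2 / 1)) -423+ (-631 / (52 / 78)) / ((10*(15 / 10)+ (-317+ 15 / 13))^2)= -852302889148665200930875 / 156349497915868045698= -5451.27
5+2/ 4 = 11/ 2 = 5.50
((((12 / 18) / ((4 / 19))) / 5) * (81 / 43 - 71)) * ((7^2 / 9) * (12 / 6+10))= -2859.88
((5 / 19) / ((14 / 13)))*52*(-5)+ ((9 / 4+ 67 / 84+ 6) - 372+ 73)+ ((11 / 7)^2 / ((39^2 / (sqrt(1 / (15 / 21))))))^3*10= -141041 / 399+ 3543122*sqrt(35) / 295697631955635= -353.49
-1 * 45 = -45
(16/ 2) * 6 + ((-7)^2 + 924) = 1021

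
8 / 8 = 1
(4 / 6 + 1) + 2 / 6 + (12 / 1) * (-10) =-118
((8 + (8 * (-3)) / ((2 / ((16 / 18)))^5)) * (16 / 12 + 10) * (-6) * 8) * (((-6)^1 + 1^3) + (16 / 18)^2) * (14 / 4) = 96916935808 / 1594323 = 60788.77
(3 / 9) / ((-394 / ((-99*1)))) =33 / 394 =0.08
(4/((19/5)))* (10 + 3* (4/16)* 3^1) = 245/19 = 12.89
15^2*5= 1125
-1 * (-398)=398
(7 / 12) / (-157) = -0.00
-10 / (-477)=10 / 477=0.02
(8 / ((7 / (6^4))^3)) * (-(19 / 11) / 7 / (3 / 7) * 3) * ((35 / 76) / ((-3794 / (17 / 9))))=20558499840 / 1022483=20106.45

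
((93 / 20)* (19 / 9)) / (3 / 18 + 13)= 0.75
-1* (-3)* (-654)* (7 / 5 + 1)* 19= -447336 / 5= -89467.20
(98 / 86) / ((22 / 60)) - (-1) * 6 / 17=27828 / 8041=3.46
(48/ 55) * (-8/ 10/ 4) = -48/ 275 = -0.17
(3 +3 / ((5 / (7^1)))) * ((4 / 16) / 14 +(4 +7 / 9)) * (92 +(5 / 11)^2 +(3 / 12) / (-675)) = 10401310549 / 3267000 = 3183.75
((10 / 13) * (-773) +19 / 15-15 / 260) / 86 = -462857 / 67080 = -6.90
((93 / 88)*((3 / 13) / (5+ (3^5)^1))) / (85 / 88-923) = -9 / 8438456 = -0.00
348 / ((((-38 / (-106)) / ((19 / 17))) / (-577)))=-10642188 / 17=-626011.06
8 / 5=1.60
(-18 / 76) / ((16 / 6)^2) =-81 / 2432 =-0.03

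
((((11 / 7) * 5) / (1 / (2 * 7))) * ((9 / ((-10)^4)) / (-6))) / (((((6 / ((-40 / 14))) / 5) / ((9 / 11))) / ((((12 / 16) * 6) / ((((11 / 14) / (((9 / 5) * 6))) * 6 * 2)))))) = 729 / 4400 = 0.17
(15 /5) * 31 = 93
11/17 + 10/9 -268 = -40735/153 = -266.24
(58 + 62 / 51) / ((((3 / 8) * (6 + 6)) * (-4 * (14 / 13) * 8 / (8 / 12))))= -9815 / 38556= -0.25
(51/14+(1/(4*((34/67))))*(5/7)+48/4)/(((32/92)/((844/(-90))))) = -73896631/171360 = -431.24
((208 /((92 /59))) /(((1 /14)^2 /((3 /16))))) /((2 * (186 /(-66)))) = -1240239 /1426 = -869.73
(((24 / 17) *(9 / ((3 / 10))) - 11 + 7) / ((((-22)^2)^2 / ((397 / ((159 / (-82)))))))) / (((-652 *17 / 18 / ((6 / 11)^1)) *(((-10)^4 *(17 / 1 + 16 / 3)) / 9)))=3955311 / 3305536343780000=0.00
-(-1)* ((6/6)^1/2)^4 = 1/16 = 0.06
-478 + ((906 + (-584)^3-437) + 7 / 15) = -2987650688 / 15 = -199176712.53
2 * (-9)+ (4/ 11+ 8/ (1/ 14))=1038/ 11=94.36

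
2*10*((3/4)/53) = 15/53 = 0.28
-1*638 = -638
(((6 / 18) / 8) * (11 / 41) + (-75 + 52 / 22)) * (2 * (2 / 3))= -786095 / 8118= -96.83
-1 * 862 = -862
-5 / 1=-5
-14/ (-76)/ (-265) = -7/ 10070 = -0.00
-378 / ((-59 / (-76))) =-28728 / 59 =-486.92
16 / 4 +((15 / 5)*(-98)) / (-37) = 442 / 37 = 11.95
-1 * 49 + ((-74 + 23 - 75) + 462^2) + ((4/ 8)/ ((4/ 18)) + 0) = 853085/ 4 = 213271.25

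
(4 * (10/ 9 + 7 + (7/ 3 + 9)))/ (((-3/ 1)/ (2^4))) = -11200/ 27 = -414.81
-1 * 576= -576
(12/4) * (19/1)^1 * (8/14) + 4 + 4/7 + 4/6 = 794/21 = 37.81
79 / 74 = 1.07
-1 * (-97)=97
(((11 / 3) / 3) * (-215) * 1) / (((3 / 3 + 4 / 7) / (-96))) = 48160 / 3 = 16053.33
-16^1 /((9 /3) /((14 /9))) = -224 /27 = -8.30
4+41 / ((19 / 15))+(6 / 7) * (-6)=4153 / 133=31.23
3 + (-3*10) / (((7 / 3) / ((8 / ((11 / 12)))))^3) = -715266561 / 456533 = -1566.74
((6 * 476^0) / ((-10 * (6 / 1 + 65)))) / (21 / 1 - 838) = 0.00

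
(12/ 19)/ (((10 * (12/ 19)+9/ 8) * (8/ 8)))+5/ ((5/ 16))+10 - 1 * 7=7195/ 377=19.08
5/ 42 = 0.12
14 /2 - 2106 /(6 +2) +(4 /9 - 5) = -9389 /36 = -260.81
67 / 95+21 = 2062 / 95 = 21.71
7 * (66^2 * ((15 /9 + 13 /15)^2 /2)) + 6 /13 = 31799918 /325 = 97845.90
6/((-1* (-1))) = 6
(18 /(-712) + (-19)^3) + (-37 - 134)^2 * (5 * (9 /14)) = 217127719 /2492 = 87129.90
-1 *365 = -365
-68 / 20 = -17 / 5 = -3.40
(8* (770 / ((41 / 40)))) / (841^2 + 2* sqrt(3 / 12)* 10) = 246400 / 28998931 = 0.01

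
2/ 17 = 0.12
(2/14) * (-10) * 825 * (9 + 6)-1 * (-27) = -123561/7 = -17651.57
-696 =-696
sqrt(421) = 20.52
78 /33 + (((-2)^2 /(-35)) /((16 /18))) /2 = 3541 /1540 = 2.30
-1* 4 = -4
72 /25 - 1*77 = -1853 /25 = -74.12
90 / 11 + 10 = 200 / 11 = 18.18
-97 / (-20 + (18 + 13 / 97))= 9409 / 181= 51.98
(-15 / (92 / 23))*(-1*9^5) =885735 / 4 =221433.75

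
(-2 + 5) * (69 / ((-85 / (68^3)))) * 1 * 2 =-1531468.80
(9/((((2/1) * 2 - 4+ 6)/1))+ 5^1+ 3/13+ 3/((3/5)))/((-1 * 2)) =-305/52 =-5.87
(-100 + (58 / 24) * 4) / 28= -271 / 84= -3.23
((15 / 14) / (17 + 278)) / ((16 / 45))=0.01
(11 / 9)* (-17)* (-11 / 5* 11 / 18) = 22627 / 810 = 27.93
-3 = -3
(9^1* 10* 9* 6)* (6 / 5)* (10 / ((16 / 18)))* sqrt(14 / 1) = 65610* sqrt(14) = 245490.14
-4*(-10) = 40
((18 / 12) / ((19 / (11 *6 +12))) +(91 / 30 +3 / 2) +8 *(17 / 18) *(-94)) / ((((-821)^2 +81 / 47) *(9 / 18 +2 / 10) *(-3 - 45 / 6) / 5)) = 140553265 / 199085090274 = 0.00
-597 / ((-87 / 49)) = 9751 / 29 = 336.24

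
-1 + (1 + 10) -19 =-9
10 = 10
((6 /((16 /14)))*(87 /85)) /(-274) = -1827 /93160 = -0.02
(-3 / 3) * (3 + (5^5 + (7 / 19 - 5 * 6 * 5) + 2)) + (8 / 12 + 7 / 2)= -339287 / 114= -2976.20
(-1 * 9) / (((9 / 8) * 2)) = -4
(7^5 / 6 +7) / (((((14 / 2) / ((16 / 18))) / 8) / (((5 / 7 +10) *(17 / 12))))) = 8183800 / 189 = 43300.53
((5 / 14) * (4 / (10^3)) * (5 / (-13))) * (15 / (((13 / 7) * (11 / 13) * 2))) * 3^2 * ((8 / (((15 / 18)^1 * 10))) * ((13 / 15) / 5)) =-27 / 6875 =-0.00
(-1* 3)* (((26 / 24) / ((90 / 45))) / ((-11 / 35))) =455 / 88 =5.17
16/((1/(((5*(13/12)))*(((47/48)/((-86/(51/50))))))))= -10387/10320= -1.01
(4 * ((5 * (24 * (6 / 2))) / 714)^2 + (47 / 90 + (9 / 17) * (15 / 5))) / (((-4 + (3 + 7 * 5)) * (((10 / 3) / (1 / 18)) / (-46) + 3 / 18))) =-91672411 / 1133871270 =-0.08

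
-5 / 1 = -5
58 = 58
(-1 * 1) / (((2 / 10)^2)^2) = -625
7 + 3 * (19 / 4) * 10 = 299 / 2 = 149.50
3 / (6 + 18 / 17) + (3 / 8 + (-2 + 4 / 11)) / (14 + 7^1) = 281 / 770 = 0.36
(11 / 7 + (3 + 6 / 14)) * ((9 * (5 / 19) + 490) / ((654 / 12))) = 93550 / 2071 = 45.17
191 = 191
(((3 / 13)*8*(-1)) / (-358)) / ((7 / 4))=48 / 16289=0.00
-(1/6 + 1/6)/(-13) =1/39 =0.03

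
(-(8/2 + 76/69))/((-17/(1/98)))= 176/57477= 0.00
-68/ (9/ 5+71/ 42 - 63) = 14280/ 12497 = 1.14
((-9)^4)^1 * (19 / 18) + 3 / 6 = 6926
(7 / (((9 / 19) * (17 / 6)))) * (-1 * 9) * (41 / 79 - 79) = 4947600 / 1343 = 3683.99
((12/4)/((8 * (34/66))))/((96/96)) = 99/136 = 0.73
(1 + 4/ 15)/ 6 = 19/ 90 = 0.21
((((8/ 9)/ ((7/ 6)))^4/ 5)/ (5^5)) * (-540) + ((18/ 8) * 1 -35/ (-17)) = 6577421083/ 1530637500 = 4.30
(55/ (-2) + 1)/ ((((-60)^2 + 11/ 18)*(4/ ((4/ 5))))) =-477/ 324055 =-0.00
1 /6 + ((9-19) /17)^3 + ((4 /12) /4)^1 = 913 /19652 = 0.05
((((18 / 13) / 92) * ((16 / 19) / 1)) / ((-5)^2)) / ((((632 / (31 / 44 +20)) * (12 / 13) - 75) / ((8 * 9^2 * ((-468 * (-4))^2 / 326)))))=-24824831975424 / 329163793325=-75.42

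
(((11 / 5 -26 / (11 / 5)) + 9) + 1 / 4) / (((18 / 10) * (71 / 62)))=-0.18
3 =3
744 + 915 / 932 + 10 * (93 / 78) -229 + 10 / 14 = 44833245 / 84812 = 528.62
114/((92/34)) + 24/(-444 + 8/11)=51291/1219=42.08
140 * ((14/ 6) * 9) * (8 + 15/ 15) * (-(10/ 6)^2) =-73500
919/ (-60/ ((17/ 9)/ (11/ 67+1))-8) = -1046741/ 51232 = -20.43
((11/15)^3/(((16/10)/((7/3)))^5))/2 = 559252925/429981696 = 1.30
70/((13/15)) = 1050/13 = 80.77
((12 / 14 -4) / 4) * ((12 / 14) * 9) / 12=-99 / 196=-0.51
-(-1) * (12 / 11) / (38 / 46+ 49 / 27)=1863 / 4510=0.41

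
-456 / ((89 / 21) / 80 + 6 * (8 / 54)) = -2298240 / 4747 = -484.15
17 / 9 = 1.89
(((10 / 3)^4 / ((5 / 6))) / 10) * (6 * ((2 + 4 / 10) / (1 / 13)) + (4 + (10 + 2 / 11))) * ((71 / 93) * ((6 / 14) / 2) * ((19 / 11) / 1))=199220320 / 236313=843.04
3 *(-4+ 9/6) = -15/2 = -7.50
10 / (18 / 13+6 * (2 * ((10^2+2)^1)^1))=13 / 1593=0.01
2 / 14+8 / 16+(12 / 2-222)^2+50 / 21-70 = 1956739 / 42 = 46589.02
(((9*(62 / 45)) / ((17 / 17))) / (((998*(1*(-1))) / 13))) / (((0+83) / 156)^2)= -9807408 / 17188055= -0.57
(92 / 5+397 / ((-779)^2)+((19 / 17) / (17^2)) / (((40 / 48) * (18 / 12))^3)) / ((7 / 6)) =41149346053086 / 2608733603875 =15.77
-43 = -43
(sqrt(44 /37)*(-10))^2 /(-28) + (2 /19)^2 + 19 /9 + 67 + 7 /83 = 4537010003 /69843753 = 64.96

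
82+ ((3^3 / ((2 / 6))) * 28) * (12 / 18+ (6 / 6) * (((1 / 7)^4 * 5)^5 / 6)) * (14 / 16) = 9151684420256807755 / 6513654391641796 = 1405.00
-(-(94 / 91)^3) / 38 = 415292 / 14317849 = 0.03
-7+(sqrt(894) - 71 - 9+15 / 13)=-1116 / 13+sqrt(894)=-55.95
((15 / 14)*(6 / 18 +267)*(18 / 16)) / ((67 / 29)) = 523305 / 3752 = 139.47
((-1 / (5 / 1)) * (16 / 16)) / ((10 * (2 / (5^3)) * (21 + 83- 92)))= -5 / 48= -0.10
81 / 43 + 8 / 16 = 205 / 86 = 2.38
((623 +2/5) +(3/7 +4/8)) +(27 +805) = 101943/70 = 1456.33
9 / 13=0.69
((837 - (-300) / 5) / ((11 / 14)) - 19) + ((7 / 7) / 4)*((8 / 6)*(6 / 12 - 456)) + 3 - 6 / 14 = 449699 / 462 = 973.37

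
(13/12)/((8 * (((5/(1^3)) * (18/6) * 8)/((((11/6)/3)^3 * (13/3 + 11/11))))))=17303/12597120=0.00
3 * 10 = 30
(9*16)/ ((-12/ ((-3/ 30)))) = 6/ 5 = 1.20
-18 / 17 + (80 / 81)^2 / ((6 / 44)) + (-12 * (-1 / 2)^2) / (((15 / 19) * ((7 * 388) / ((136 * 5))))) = 1168530068 / 227200869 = 5.14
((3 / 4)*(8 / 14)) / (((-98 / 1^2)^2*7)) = 3 / 470596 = 0.00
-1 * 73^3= -389017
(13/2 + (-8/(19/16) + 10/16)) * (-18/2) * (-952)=63189/19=3325.74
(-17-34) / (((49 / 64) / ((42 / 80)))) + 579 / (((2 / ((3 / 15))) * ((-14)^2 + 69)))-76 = -2054467 / 18550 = -110.75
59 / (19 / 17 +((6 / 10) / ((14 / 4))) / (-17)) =35105 / 659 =53.27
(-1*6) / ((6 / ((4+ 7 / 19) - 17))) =240 / 19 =12.63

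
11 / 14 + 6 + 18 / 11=1297 / 154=8.42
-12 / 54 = -2 / 9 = -0.22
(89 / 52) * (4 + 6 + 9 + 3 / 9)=2581 / 78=33.09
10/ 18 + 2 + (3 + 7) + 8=185/ 9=20.56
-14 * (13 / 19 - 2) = 350 / 19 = 18.42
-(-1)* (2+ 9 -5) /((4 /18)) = 27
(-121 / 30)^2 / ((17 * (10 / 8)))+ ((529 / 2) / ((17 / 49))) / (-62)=-27345641 / 2371500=-11.53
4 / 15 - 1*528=-7916 / 15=-527.73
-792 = -792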